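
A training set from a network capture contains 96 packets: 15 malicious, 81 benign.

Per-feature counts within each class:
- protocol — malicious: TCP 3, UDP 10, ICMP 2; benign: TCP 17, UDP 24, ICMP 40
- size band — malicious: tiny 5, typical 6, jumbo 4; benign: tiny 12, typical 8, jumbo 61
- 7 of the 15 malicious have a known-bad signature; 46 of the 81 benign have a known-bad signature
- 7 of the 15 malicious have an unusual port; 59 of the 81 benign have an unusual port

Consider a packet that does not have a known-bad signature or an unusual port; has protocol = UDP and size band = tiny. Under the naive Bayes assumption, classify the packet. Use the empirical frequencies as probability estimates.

malicious: (15/96) × (10/15) × (5/15) × (8/15) × (8/15) ≈ 0.00987654
benign: (81/96) × (24/81) × (12/81) × (35/81) × (22/81) ≈ 0.00434667
Highest score → malicious.

malicious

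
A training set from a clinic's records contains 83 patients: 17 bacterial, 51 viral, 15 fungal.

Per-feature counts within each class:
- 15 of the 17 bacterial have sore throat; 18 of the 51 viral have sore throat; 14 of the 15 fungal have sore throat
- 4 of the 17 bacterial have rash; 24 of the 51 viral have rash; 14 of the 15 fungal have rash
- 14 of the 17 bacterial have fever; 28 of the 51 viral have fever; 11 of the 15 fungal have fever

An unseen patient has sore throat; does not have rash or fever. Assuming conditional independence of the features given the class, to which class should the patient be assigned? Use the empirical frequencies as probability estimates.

bacterial: (17/83) × (15/17) × (13/17) × (3/17) ≈ 0.0243882
viral: (51/83) × (18/51) × (27/51) × (23/51) ≈ 0.051778
fungal: (15/83) × (14/15) × (1/15) × (4/15) ≈ 0.00299866
Highest score → viral.

viral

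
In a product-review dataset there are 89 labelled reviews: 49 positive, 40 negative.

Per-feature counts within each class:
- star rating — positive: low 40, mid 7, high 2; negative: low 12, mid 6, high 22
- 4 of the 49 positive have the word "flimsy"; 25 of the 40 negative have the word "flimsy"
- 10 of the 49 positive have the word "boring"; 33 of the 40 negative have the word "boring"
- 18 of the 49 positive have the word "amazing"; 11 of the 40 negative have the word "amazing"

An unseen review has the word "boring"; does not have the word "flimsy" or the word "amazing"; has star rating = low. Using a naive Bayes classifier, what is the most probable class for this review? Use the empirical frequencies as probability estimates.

positive

positive: (49/89) × (40/49) × (45/49) × (10/49) × (31/49) ≈ 0.0532913
negative: (40/89) × (12/40) × (15/40) × (33/40) × (29/40) ≈ 0.0302423
Highest score → positive.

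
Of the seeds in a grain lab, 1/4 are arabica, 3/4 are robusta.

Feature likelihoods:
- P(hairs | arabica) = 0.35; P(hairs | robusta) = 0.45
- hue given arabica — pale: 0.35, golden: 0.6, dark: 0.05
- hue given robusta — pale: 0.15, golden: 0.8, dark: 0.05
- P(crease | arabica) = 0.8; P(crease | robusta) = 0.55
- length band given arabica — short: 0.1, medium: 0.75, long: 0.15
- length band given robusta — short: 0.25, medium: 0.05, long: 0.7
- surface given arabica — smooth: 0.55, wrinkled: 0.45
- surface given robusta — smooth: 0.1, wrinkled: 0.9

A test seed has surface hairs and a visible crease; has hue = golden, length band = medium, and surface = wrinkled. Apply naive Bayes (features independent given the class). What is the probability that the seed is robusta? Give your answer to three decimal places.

arabica: 0.25 × 0.35 × 0.6 × 0.8 × 0.75 × 0.45 = 0.014175
robusta: 0.75 × 0.45 × 0.8 × 0.55 × 0.05 × 0.9 = 0.0066825
P(robusta | x) = 0.0066825 / 0.0208575 ≈ 0.320

0.320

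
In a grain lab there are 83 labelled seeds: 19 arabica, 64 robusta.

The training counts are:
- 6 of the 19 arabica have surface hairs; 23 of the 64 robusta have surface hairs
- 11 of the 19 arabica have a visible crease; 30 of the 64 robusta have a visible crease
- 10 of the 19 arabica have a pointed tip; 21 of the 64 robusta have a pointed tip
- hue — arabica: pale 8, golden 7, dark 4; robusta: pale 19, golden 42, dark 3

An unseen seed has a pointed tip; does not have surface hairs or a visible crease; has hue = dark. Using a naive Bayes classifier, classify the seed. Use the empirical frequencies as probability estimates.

arabica: (19/83) × (13/19) × (8/19) × (10/19) × (4/19) ≈ 0.00730726
robusta: (64/83) × (41/64) × (34/64) × (21/64) × (3/64) ≈ 0.00403632
Highest score → arabica.

arabica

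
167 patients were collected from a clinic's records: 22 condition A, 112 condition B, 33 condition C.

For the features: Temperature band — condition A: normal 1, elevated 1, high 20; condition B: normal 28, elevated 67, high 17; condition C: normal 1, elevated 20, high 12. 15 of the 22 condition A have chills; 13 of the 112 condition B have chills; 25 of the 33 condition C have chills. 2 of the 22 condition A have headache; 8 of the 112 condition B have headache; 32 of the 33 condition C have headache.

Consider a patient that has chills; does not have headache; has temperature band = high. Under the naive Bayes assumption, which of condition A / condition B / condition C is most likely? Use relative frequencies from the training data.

condition A

condition A: (22/167) × (20/22) × (15/22) × (20/22) ≈ 0.0742317
condition B: (112/167) × (17/112) × (13/112) × (104/112) ≈ 0.0109717
condition C: (33/167) × (12/33) × (25/33) × (1/33) ≈ 0.00164959
Highest score → condition A.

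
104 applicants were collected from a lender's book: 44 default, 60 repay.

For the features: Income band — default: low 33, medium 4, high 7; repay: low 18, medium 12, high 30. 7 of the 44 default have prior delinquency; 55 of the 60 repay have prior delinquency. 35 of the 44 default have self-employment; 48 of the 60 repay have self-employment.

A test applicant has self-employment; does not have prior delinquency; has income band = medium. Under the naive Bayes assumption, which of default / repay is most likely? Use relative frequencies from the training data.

default: (44/104) × (4/44) × (37/44) × (35/44) ≈ 0.0257271
repay: (60/104) × (12/60) × (5/60) × (48/60) ≈ 0.00769231
Highest score → default.

default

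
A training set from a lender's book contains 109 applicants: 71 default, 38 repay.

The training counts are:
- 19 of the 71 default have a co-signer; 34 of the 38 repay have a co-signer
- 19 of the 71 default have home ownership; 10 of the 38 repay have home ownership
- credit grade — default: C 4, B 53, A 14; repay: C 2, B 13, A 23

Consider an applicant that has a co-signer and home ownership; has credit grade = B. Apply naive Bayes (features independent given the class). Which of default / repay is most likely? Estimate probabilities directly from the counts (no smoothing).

default: (71/109) × (19/71) × (19/71) × (53/71) ≈ 0.0348209
repay: (38/109) × (34/38) × (10/38) × (13/38) ≈ 0.028082
Highest score → default.

default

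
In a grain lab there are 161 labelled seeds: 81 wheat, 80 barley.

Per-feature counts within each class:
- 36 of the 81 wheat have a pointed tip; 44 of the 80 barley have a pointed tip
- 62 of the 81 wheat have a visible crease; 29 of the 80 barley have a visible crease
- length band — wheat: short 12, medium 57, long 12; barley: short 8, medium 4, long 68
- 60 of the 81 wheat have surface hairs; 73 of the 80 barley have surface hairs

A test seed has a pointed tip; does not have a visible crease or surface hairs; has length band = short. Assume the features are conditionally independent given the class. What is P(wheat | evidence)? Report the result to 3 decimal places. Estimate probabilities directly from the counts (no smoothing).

0.569

wheat: (81/161) × (36/81) × (19/81) × (12/81) × (21/81) ≈ 0.00201454
barley: (80/161) × (44/80) × (51/80) × (8/80) × (7/80) ≈ 0.00152446
P(wheat | x) = 0.00201454 / 0.003539 ≈ 0.569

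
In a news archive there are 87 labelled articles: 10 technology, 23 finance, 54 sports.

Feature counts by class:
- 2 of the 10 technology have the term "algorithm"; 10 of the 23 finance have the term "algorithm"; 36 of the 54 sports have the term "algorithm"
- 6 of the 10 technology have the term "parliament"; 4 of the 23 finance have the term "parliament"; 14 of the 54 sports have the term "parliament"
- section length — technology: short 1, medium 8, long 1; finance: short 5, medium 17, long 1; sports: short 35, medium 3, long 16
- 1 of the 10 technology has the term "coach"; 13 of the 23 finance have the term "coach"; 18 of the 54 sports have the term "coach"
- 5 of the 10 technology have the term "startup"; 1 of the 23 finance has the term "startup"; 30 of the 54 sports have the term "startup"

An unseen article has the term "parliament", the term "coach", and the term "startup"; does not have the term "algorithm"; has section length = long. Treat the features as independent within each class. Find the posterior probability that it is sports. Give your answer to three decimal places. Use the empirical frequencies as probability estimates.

0.906

technology: (10/87) × (8/10) × (6/10) × (1/10) × (1/10) × (5/10) ≈ 0.000275862
finance: (23/87) × (13/23) × (4/23) × (1/23) × (13/23) × (1/23) ≈ 0.0000277662
sports: (54/87) × (18/54) × (14/54) × (16/54) × (18/54) × (30/54) ≈ 0.0029432
P(sports | x) = 0.0029432 / 0.0032468282 ≈ 0.906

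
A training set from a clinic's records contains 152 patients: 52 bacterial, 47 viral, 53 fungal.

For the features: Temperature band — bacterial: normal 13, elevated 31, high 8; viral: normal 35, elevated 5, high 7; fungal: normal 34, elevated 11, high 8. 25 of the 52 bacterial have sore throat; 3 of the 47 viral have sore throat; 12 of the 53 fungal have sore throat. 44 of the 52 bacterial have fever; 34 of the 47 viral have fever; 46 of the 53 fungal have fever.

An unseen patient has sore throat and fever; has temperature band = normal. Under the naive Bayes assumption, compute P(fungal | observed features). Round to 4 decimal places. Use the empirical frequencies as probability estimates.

bacterial: (52/152) × (13/52) × (25/52) × (44/52) ≈ 0.0347925
viral: (47/152) × (35/47) × (3/47) × (34/47) ≈ 0.0106323
fungal: (53/152) × (34/53) × (12/53) × (46/53) ≈ 0.0439565
P(fungal | x) = 0.0439565 / 0.0893813 ≈ 0.4918

0.4918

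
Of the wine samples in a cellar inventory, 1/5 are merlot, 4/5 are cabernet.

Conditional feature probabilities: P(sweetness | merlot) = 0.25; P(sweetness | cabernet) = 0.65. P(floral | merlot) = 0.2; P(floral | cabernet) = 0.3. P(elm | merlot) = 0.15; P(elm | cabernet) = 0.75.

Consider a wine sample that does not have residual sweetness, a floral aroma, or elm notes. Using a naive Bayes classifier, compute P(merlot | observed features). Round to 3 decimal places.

merlot: 0.2 × (1−0.25) × (1−0.2) × (1−0.15) = 0.102
cabernet: 0.8 × (1−0.65) × (1−0.3) × (1−0.75) = 0.049
P(merlot | x) = 0.102 / 0.151 ≈ 0.675

0.675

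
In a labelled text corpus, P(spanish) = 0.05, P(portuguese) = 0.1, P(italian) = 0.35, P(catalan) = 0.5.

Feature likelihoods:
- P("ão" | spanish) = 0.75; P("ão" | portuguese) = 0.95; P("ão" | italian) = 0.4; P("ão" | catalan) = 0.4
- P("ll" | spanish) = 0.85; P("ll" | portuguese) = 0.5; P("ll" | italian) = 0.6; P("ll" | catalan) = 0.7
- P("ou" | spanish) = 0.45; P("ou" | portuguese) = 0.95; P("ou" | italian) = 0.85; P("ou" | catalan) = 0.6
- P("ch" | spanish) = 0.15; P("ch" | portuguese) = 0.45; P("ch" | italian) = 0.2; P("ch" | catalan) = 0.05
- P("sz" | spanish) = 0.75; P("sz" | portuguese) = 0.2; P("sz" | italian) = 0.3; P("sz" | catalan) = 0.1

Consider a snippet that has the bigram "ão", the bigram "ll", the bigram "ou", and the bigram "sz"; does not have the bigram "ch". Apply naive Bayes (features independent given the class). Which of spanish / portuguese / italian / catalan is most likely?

spanish: 0.05 × 0.75 × 0.85 × 0.45 × (1−0.15) × 0.75 = 0.009144140625
portuguese: 0.1 × 0.95 × 0.5 × 0.95 × (1−0.45) × 0.2 = 0.00496375
italian: 0.35 × 0.4 × 0.6 × 0.85 × (1−0.2) × 0.3 = 0.017136
catalan: 0.5 × 0.4 × 0.7 × 0.6 × (1−0.05) × 0.1 = 0.00798
Highest score → italian.

italian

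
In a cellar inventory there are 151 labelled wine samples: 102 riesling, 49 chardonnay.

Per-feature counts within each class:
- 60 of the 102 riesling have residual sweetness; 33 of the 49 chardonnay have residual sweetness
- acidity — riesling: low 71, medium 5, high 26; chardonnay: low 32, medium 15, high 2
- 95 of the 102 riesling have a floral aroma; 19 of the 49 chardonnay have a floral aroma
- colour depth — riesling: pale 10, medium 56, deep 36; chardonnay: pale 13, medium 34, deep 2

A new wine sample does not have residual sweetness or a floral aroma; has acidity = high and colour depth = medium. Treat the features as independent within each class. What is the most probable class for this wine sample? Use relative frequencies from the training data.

riesling: (102/151) × (42/102) × (26/102) × (7/102) × (56/102) ≈ 0.00267135
chardonnay: (49/151) × (16/49) × (2/49) × (30/49) × (34/49) ≈ 0.00183732
Highest score → riesling.

riesling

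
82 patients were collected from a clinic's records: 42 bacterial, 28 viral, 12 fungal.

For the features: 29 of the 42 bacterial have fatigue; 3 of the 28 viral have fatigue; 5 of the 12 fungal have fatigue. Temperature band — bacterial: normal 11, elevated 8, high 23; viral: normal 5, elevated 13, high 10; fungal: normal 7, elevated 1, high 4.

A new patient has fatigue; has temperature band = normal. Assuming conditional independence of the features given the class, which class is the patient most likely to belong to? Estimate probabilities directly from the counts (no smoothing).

bacterial: (42/82) × (29/42) × (11/42) ≈ 0.0926249
viral: (28/82) × (3/28) × (5/28) ≈ 0.0065331
fungal: (12/82) × (5/12) × (7/12) ≈ 0.0355691
Highest score → bacterial.

bacterial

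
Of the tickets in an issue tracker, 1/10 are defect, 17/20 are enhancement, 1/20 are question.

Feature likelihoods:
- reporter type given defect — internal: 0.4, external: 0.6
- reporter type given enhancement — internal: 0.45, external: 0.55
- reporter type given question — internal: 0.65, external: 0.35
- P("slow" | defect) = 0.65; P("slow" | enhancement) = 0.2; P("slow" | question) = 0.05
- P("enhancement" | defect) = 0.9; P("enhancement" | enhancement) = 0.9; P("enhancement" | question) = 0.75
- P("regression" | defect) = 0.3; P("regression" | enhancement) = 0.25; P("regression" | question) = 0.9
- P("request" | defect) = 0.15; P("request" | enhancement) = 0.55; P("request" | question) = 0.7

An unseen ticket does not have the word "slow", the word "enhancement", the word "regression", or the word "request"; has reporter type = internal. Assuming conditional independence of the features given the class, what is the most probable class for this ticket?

enhancement

defect: 0.1 × 0.4 × (1−0.65) × (1−0.9) × (1−0.3) × (1−0.15) = 0.000833
enhancement: 0.85 × 0.45 × (1−0.2) × (1−0.9) × (1−0.25) × (1−0.55) = 0.0103275
question: 0.05 × 0.65 × (1−0.05) × (1−0.75) × (1−0.9) × (1−0.7) = 0.0002315625
Highest score → enhancement.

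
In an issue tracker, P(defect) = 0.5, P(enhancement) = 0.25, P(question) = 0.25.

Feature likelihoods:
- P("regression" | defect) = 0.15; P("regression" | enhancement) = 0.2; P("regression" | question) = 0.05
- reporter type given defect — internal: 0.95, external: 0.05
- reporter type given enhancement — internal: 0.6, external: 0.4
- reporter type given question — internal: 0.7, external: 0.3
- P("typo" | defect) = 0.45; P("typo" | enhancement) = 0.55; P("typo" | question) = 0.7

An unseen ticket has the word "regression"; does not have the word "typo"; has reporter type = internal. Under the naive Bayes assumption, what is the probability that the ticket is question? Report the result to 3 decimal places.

0.047

defect: 0.5 × 0.15 × 0.95 × (1−0.45) = 0.0391875
enhancement: 0.25 × 0.2 × 0.6 × (1−0.55) = 0.0135
question: 0.25 × 0.05 × 0.7 × (1−0.7) = 0.002625
P(question | x) = 0.002625 / 0.0553125 ≈ 0.047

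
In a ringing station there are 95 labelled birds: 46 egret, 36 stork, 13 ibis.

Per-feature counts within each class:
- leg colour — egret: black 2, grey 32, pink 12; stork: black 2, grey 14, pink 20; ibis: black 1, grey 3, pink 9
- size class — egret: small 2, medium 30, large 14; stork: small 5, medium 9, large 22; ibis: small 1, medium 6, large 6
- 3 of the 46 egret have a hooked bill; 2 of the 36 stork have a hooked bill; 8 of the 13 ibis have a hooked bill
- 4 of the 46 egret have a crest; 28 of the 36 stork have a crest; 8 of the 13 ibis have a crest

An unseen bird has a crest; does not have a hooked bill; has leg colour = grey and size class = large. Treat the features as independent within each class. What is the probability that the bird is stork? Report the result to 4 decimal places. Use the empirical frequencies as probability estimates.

0.8488

egret: (46/95) × (32/46) × (14/46) × (43/46) × (4/46) ≈ 0.00833315
stork: (36/95) × (14/36) × (22/36) × (34/36) × (28/36) ≈ 0.0661541
ibis: (13/95) × (3/13) × (6/13) × (5/13) × (8/13) ≈ 0.00344968
P(stork | x) = 0.0661541 / 0.07793693 ≈ 0.8488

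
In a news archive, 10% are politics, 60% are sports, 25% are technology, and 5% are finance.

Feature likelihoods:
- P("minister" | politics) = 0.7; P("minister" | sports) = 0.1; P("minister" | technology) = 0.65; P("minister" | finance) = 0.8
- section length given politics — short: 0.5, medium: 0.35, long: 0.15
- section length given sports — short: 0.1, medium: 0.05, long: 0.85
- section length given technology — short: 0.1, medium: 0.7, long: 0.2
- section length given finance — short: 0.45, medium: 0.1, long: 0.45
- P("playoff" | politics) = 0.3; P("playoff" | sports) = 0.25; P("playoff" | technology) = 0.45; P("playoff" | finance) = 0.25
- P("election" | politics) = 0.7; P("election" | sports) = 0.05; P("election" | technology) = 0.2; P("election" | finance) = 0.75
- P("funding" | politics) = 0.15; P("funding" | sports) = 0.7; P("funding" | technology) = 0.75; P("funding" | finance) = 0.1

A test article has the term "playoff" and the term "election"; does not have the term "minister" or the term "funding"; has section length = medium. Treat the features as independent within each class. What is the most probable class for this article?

politics: 0.1 × (1−0.7) × 0.35 × 0.3 × 0.7 × (1−0.15) = 0.00187425
sports: 0.6 × (1−0.1) × 0.05 × 0.25 × 0.05 × (1−0.7) = 0.00010125
technology: 0.25 × (1−0.65) × 0.7 × 0.45 × 0.2 × (1−0.75) = 0.001378125
finance: 0.05 × (1−0.8) × 0.1 × 0.25 × 0.75 × (1−0.1) = 0.00016875
Highest score → politics.

politics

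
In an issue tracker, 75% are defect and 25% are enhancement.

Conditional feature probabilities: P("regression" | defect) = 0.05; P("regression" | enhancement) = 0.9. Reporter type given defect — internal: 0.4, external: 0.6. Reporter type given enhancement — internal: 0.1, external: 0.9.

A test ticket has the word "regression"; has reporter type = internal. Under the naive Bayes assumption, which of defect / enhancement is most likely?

enhancement

defect: 0.75 × 0.05 × 0.4 = 0.015
enhancement: 0.25 × 0.9 × 0.1 = 0.0225
Highest score → enhancement.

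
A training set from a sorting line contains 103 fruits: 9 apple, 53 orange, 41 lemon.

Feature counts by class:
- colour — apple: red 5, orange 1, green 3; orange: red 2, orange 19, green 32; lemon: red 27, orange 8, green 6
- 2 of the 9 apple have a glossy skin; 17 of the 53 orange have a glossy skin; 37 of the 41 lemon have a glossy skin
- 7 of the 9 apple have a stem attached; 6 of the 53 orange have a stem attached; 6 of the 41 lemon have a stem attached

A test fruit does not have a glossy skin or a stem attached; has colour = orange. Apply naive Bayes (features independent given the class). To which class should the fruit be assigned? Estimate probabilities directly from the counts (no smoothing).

apple: (9/103) × (1/9) × (7/9) × (2/9) ≈ 0.00167805
orange: (53/103) × (19/53) × (36/53) × (47/53) ≈ 0.111113
lemon: (41/103) × (8/41) × (4/41) × (35/41) ≈ 0.00646864
Highest score → orange.

orange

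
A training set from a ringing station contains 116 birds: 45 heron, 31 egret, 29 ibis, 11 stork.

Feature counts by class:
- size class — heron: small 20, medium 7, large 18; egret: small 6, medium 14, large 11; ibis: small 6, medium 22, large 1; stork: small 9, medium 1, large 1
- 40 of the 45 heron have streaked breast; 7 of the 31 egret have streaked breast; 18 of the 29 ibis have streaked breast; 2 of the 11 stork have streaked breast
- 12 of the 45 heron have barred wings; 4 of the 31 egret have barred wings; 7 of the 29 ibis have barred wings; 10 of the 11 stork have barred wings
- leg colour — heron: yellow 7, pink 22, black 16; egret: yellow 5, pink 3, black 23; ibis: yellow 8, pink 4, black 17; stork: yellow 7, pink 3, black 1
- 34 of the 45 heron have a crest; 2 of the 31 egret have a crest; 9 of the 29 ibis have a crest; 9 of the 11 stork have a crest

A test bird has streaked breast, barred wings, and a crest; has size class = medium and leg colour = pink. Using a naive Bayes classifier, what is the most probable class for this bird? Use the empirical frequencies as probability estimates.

heron

heron: (45/116) × (7/45) × (40/45) × (12/45) × (22/45) × (34/45) ≈ 0.00528364
egret: (31/116) × (14/31) × (7/31) × (4/31) × (3/31) × (2/31) ≈ 0.000021955
ibis: (29/116) × (22/29) × (18/29) × (7/29) × (4/29) × (9/29) ≈ 0.00121631
stork: (11/116) × (1/11) × (2/11) × (10/11) × (3/11) × (9/11) ≈ 0.000317955
Highest score → heron.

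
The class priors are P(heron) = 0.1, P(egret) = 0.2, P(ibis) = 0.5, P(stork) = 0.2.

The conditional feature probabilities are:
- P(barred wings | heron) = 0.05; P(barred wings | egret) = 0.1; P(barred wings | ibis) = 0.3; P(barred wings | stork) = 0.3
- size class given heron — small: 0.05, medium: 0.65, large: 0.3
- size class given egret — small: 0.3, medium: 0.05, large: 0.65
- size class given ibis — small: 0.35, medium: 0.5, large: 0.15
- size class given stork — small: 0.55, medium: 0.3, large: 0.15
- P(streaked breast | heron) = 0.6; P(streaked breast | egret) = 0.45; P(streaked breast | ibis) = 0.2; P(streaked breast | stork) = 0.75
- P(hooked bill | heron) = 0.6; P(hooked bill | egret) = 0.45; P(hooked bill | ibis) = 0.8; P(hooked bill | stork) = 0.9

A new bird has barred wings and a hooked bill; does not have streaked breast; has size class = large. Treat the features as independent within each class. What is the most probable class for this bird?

ibis

heron: 0.1 × 0.05 × 0.3 × (1−0.6) × 0.6 = 0.00036
egret: 0.2 × 0.1 × 0.65 × (1−0.45) × 0.45 = 0.0032175
ibis: 0.5 × 0.3 × 0.15 × (1−0.2) × 0.8 = 0.0144
stork: 0.2 × 0.3 × 0.15 × (1−0.75) × 0.9 = 0.002025
Highest score → ibis.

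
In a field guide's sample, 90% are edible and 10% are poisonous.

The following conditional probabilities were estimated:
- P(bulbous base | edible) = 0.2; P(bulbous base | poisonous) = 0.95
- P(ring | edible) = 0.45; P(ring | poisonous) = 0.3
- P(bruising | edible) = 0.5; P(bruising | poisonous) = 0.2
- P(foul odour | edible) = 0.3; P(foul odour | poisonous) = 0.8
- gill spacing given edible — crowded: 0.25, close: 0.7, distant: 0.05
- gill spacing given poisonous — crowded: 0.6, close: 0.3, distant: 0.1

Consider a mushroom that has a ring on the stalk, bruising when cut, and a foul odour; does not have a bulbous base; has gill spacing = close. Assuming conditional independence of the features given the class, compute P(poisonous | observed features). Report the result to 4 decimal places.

0.0021

edible: 0.9 × (1−0.2) × 0.45 × 0.5 × 0.3 × 0.7 = 0.03402
poisonous: 0.1 × (1−0.95) × 0.3 × 0.2 × 0.8 × 0.3 = 0.000072
P(poisonous | x) = 0.000072 / 0.034092 ≈ 0.0021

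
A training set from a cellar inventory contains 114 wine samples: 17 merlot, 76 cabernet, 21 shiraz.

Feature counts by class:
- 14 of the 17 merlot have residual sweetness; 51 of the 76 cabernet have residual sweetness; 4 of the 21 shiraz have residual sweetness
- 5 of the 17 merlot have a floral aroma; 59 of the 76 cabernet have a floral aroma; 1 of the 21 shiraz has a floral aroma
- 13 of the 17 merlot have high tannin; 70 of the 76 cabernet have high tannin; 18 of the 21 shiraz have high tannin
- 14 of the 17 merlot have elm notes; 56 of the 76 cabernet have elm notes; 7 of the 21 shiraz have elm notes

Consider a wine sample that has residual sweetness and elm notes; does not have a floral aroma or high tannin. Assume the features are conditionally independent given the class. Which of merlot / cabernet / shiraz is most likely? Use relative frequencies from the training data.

merlot: (17/114) × (14/17) × (12/17) × (4/17) × (14/17) ≈ 0.0167975
cabernet: (76/114) × (51/76) × (17/76) × (6/76) × (56/76) ≈ 0.0058212
shiraz: (21/114) × (4/21) × (20/21) × (3/21) × (7/21) ≈ 0.00159128
Highest score → merlot.

merlot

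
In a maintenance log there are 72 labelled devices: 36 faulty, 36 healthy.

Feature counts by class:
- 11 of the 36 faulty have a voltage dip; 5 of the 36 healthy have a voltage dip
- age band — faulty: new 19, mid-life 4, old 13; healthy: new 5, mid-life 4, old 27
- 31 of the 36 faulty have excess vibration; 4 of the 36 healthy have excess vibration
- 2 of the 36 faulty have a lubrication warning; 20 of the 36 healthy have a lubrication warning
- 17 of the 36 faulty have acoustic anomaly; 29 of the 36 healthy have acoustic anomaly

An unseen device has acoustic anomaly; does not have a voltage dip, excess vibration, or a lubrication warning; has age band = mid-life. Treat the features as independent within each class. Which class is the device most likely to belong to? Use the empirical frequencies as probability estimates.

faulty: (36/72) × (25/36) × (4/36) × (5/36) × (34/36) × (17/36) ≈ 0.00238977
healthy: (36/72) × (31/36) × (4/36) × (32/36) × (16/36) × (29/36) ≈ 0.0152246
Highest score → healthy.

healthy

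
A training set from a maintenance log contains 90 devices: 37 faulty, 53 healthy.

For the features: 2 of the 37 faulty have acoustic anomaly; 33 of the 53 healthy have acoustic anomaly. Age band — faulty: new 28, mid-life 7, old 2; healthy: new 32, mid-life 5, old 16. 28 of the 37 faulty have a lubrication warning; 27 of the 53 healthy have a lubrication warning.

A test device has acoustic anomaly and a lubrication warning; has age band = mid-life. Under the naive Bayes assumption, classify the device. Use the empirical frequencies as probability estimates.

healthy

faulty: (37/90) × (2/37) × (7/37) × (28/37) ≈ 0.00318156
healthy: (53/90) × (33/53) × (5/53) × (27/53) ≈ 0.0176219
Highest score → healthy.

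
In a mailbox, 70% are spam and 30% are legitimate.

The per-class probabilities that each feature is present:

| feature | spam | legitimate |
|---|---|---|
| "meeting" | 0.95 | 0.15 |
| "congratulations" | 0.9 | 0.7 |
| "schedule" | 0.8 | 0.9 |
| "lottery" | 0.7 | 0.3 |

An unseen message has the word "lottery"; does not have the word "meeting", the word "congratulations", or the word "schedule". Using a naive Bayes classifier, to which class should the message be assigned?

spam: 0.7 × (1−0.95) × (1−0.9) × (1−0.8) × 0.7 = 0.00049
legitimate: 0.3 × (1−0.15) × (1−0.7) × (1−0.9) × 0.3 = 0.002295
Highest score → legitimate.

legitimate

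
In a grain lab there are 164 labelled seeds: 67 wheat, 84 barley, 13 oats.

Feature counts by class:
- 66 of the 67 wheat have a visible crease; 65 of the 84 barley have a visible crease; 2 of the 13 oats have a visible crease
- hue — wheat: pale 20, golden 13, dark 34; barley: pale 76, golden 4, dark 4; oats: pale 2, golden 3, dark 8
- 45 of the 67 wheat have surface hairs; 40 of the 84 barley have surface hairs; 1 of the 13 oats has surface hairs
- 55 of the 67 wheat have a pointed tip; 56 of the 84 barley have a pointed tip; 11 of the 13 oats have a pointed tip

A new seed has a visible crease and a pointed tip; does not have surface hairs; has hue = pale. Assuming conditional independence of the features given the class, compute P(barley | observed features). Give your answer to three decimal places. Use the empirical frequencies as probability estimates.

0.787

wheat: (67/164) × (66/67) × (20/67) × (22/67) × (55/67) ≈ 0.0323811
barley: (84/164) × (65/84) × (76/84) × (44/84) × (56/84) ≈ 0.125224
oats: (13/164) × (2/13) × (2/13) × (12/13) × (11/13) ≈ 0.00146541
P(barley | x) = 0.125224 / 0.15907051 ≈ 0.787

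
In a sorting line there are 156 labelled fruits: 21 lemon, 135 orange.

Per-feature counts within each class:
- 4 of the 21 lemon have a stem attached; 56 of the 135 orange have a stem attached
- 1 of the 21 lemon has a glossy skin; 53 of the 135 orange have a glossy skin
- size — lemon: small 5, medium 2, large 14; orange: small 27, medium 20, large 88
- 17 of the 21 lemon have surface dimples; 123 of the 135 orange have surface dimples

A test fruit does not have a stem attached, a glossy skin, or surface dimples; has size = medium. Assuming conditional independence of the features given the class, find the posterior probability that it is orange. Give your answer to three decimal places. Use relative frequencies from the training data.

lemon: (21/156) × (17/21) × (20/21) × (2/21) × (4/21) ≈ 0.00188272
orange: (135/156) × (79/135) × (82/135) × (20/135) × (12/135) ≈ 0.00405066
P(orange | x) = 0.00405066 / 0.00593338 ≈ 0.683

0.683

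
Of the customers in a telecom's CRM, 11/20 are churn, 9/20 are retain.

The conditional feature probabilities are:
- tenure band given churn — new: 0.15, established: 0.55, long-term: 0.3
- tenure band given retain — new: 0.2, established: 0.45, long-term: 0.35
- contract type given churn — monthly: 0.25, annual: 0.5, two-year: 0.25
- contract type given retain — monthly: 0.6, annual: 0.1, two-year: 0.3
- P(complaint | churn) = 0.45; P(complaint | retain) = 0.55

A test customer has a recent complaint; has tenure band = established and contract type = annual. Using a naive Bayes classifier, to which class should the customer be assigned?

churn

churn: 0.55 × 0.55 × 0.5 × 0.45 = 0.0680625
retain: 0.45 × 0.45 × 0.1 × 0.55 = 0.0111375
Highest score → churn.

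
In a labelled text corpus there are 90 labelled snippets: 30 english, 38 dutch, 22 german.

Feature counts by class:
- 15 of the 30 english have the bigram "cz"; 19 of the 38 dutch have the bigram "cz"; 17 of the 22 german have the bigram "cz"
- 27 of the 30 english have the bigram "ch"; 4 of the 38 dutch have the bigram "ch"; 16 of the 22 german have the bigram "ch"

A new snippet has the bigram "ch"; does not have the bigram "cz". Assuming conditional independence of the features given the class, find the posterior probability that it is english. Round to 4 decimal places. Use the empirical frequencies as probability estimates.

english: (30/90) × (15/30) × (27/30) = 0.15
dutch: (38/90) × (19/38) × (4/38) ≈ 0.0222222
german: (22/90) × (5/22) × (16/22) ≈ 0.040404
P(english | x) = 0.15 / 0.2126262 ≈ 0.7055

0.7055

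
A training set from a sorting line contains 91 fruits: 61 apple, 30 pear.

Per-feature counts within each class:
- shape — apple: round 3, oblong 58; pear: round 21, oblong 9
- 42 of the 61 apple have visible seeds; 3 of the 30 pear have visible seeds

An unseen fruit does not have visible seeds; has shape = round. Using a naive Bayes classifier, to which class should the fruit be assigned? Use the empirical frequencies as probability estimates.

apple: (61/91) × (3/61) × (19/61) ≈ 0.0102684
pear: (30/91) × (21/30) × (27/30) ≈ 0.207692
Highest score → pear.

pear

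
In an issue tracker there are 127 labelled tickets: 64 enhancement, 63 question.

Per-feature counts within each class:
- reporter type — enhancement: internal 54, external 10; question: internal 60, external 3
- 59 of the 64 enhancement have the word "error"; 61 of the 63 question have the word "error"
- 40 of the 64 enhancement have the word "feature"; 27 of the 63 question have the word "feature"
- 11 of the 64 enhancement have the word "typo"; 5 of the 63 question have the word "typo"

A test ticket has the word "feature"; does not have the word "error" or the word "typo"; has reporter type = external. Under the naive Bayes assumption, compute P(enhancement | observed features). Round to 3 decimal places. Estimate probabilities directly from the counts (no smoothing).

enhancement: (64/127) × (10/64) × (5/64) × (40/64) × (53/64) ≈ 0.00318392
question: (63/127) × (3/63) × (2/63) × (27/63) × (58/63) ≈ 0.000295881
P(enhancement | x) = 0.00318392 / 0.003479801 ≈ 0.915

0.915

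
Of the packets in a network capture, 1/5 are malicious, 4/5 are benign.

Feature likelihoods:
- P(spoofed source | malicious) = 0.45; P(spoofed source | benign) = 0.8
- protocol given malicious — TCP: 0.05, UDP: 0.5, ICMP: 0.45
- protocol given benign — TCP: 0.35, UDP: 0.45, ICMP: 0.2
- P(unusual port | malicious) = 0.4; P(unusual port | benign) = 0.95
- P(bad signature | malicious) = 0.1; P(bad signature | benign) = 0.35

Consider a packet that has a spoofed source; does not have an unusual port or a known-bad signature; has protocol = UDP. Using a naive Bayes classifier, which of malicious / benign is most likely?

malicious

malicious: 0.2 × 0.45 × 0.5 × (1−0.4) × (1−0.1) = 0.0243
benign: 0.8 × 0.8 × 0.45 × (1−0.95) × (1−0.35) = 0.00936
Highest score → malicious.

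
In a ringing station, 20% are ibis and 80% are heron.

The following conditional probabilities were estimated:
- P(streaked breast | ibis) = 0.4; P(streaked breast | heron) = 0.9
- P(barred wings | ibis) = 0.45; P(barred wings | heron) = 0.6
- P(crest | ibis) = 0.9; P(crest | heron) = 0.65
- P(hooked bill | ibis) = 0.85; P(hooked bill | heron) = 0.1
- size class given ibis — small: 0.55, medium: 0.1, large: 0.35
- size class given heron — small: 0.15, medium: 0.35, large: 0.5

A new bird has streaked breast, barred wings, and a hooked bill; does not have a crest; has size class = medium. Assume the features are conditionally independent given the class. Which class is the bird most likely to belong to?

ibis: 0.2 × 0.4 × 0.45 × (1−0.9) × 0.85 × 0.1 = 0.000306
heron: 0.8 × 0.9 × 0.6 × (1−0.65) × 0.1 × 0.35 = 0.005292
Highest score → heron.

heron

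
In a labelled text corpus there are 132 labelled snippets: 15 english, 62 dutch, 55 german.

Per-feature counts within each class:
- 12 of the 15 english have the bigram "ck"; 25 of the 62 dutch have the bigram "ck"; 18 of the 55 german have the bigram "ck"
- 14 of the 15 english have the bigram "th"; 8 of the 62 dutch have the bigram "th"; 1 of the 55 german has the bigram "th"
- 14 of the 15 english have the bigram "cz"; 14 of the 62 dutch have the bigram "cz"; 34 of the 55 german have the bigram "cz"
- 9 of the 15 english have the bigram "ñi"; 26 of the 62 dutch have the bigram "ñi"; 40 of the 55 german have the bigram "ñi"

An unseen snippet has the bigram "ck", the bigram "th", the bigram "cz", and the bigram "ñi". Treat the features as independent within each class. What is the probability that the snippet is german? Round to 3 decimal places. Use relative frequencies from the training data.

english: (15/132) × (12/15) × (14/15) × (14/15) × (9/15) ≈ 0.0475152
dutch: (62/132) × (25/62) × (8/62) × (14/62) × (26/62) ≈ 0.0023141
german: (55/132) × (18/55) × (1/55) × (34/55) × (40/55) ≈ 0.00111468
P(german | x) = 0.00111468 / 0.05094398 ≈ 0.022

0.022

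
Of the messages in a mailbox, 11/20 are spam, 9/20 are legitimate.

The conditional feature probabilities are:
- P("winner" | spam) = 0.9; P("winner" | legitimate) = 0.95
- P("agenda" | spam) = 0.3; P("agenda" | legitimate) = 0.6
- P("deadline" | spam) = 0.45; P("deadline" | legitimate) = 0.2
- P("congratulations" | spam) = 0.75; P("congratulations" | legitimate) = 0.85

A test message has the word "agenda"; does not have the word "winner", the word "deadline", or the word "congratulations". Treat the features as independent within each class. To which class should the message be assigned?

spam: 0.55 × (1−0.9) × 0.3 × (1−0.45) × (1−0.75) = 0.00226875
legitimate: 0.45 × (1−0.95) × 0.6 × (1−0.2) × (1−0.85) = 0.00162
Highest score → spam.

spam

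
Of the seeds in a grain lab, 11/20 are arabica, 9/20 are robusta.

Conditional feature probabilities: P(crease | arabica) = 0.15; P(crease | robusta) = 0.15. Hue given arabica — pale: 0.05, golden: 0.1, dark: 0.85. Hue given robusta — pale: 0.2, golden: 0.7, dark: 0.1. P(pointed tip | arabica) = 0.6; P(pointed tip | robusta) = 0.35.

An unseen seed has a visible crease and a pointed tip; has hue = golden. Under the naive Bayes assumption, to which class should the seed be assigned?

arabica: 0.55 × 0.15 × 0.1 × 0.6 = 0.00495
robusta: 0.45 × 0.15 × 0.7 × 0.35 = 0.0165375
Highest score → robusta.

robusta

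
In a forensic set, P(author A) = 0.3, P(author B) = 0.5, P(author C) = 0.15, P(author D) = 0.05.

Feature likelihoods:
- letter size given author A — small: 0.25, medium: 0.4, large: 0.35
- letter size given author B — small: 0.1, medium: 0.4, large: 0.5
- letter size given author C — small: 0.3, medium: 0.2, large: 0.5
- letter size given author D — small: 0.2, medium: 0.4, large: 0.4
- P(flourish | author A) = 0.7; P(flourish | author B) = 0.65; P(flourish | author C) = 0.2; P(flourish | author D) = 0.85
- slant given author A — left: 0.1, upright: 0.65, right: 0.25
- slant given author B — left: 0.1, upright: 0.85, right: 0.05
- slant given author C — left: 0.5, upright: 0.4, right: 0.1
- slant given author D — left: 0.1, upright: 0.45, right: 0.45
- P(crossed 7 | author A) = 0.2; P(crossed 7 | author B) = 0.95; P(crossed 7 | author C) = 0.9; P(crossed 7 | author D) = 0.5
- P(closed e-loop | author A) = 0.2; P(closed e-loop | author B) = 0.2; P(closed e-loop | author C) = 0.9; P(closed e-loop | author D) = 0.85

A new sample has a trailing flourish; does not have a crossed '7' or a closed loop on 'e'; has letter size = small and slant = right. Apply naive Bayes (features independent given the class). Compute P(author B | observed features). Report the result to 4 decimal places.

author A: 0.3 × 0.25 × 0.7 × 0.25 × (1−0.2) × (1−0.2) = 0.0084
author B: 0.5 × 0.1 × 0.65 × 0.05 × (1−0.95) × (1−0.2) = 0.000065
author C: 0.15 × 0.3 × 0.2 × 0.1 × (1−0.9) × (1−0.9) = 0.000009
author D: 0.05 × 0.2 × 0.85 × 0.45 × (1−0.5) × (1−0.85) = 0.000286875
P(author B | x) = 0.000065 / 0.008760875 ≈ 0.0074

0.0074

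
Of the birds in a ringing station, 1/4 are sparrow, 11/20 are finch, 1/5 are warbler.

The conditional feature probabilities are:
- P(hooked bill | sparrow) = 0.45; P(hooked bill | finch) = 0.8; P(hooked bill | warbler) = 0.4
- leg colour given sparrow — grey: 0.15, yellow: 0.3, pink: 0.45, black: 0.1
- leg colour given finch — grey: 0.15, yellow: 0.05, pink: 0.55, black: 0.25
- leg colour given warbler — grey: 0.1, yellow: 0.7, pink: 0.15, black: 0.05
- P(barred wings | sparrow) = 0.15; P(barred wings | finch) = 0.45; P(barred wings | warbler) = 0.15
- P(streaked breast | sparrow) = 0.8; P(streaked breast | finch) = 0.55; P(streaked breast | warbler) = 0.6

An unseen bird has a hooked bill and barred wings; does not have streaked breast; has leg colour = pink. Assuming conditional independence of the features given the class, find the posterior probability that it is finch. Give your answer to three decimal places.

0.956

sparrow: 0.25 × 0.45 × 0.45 × 0.15 × (1−0.8) = 0.00151875
finch: 0.55 × 0.8 × 0.55 × 0.45 × (1−0.55) = 0.049005
warbler: 0.2 × 0.4 × 0.15 × 0.15 × (1−0.6) = 0.00072
P(finch | x) = 0.049005 / 0.05124375 ≈ 0.956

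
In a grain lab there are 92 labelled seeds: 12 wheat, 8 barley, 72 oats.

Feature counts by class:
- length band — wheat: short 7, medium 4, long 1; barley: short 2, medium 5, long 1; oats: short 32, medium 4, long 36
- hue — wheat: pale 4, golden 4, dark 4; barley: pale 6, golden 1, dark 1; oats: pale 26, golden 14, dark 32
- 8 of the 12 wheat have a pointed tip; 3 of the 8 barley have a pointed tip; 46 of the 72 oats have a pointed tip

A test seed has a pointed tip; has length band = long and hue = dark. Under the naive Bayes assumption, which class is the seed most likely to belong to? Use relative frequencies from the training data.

wheat: (12/92) × (1/12) × (4/12) × (8/12) ≈ 0.00241546
barley: (8/92) × (1/8) × (1/8) × (3/8) ≈ 0.000509511
oats: (72/92) × (36/72) × (32/72) × (46/72) ≈ 0.111111
Highest score → oats.

oats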